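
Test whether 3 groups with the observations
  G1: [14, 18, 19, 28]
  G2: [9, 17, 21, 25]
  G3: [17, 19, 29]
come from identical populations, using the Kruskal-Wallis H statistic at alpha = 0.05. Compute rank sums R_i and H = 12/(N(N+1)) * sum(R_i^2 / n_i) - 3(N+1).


Step 1: Combine all N = 11 observations and assign midranks.
sorted (value, group, rank): (9,G2,1), (14,G1,2), (17,G2,3.5), (17,G3,3.5), (18,G1,5), (19,G1,6.5), (19,G3,6.5), (21,G2,8), (25,G2,9), (28,G1,10), (29,G3,11)
Step 2: Sum ranks within each group.
R_1 = 23.5 (n_1 = 4)
R_2 = 21.5 (n_2 = 4)
R_3 = 21 (n_3 = 3)
Step 3: H = 12/(N(N+1)) * sum(R_i^2/n_i) - 3(N+1)
     = 12/(11*12) * (23.5^2/4 + 21.5^2/4 + 21^2/3) - 3*12
     = 0.090909 * 400.625 - 36
     = 0.420455.
Step 4: Ties present; correction factor C = 1 - 12/(11^3 - 11) = 0.990909. Corrected H = 0.420455 / 0.990909 = 0.424312.
Step 5: Under H0, H ~ chi^2(2); p-value = 0.808839.
Step 6: alpha = 0.05. fail to reject H0.

H = 0.4243, df = 2, p = 0.808839, fail to reject H0.


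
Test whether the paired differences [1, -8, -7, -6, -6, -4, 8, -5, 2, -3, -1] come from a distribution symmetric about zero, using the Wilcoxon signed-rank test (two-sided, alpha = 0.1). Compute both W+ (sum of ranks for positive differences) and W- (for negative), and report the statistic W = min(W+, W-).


Step 1: Drop any zero differences (none here) and take |d_i|.
|d| = [1, 8, 7, 6, 6, 4, 8, 5, 2, 3, 1]
Step 2: Midrank |d_i| (ties get averaged ranks).
ranks: |1|->1.5, |8|->10.5, |7|->9, |6|->7.5, |6|->7.5, |4|->5, |8|->10.5, |5|->6, |2|->3, |3|->4, |1|->1.5
Step 3: Attach original signs; sum ranks with positive sign and with negative sign.
W+ = 1.5 + 10.5 + 3 = 15
W- = 10.5 + 9 + 7.5 + 7.5 + 5 + 6 + 4 + 1.5 = 51
(Check: W+ + W- = 66 should equal n(n+1)/2 = 66.)
Step 4: Test statistic W = min(W+, W-) = 15.
Step 5: Ties in |d|, so use the tie-corrected normal approximation.
        E[W] = n(n+1)/4 = 11*12/4 = 33.
        Tie groups: |d|=1 (t=2), |d|=6 (t=2), |d|=8 (t=2); sum(t^3 - t) = 18.
        Var[W] = n(n+1)(2n+1)/24 - sum(t^3-t)/48 = 3036/24 - 18/48 = 126.125.
        z = (W - E[W]) / sqrt(Var[W]) = (15 - 33) / 11.2305 = -1.6028.
        Two-sided p = 2*Phi(z) = 0.108985.
Step 6: alpha = 0.1. fail to reject H0.

W+ = 15, W- = 51, W = min = 15, p = 0.108985, fail to reject H0.


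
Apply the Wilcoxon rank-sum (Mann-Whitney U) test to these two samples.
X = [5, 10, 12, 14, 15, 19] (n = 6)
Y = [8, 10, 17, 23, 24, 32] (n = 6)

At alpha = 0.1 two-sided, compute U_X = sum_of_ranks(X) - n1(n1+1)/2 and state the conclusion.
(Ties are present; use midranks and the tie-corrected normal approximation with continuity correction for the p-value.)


Step 1: Combine and sort all 12 observations; assign midranks.
sorted (value, group): (5,X), (8,Y), (10,X), (10,Y), (12,X), (14,X), (15,X), (17,Y), (19,X), (23,Y), (24,Y), (32,Y)
ranks: 5->1, 8->2, 10->3.5, 10->3.5, 12->5, 14->6, 15->7, 17->8, 19->9, 23->10, 24->11, 32->12
Step 2: Rank sum for X: R1 = 1 + 3.5 + 5 + 6 + 7 + 9 = 31.5.
Step 3: U_X = R1 - n1(n1+1)/2 = 31.5 - 6*7/2 = 31.5 - 21 = 10.5.
       U_Y = n1*n2 - U_X = 36 - 10.5 = 25.5.
Step 4: Ties are present, so use the tie-corrected normal approximation (with continuity correction) for the p-value.
Step 5: p-value = 0.261496; compare to alpha = 0.1. fail to reject H0.

U_X = 10.5, p = 0.261496, fail to reject H0 at alpha = 0.1.


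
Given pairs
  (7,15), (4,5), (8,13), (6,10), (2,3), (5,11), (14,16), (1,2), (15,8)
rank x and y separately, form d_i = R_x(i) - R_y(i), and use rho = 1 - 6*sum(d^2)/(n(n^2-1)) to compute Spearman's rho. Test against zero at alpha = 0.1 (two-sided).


Step 1: Rank x and y separately (midranks; no ties here).
rank(x): 7->6, 4->3, 8->7, 6->5, 2->2, 5->4, 14->8, 1->1, 15->9
rank(y): 15->8, 5->3, 13->7, 10->5, 3->2, 11->6, 16->9, 2->1, 8->4
Step 2: d_i = R_x(i) - R_y(i); compute d_i^2.
  (6-8)^2=4, (3-3)^2=0, (7-7)^2=0, (5-5)^2=0, (2-2)^2=0, (4-6)^2=4, (8-9)^2=1, (1-1)^2=0, (9-4)^2=25
sum(d^2) = 34.
Step 3: rho = 1 - 6*34 / (9*(9^2 - 1)) = 1 - 204/720 = 0.716667.
Step 4: Under H0, t = rho * sqrt((n-2)/(1-rho^2)) = 2.7188 ~ t(7).
Step 5: Two-sided p-value from the t-distribution with 7 df = 0.029818.
Step 6: alpha = 0.1. reject H0.

rho = 0.7167, p = 0.029818, reject H0 at alpha = 0.1.


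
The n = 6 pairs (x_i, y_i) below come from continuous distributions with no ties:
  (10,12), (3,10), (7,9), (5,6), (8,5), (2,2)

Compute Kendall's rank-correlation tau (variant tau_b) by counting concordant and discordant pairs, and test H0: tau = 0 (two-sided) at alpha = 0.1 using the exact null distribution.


Step 1: Enumerate the 15 unordered pairs (i,j) with i<j and classify each by sign(x_j-x_i) * sign(y_j-y_i).
  (1,2):dx=-7,dy=-2->C; (1,3):dx=-3,dy=-3->C; (1,4):dx=-5,dy=-6->C; (1,5):dx=-2,dy=-7->C
  (1,6):dx=-8,dy=-10->C; (2,3):dx=+4,dy=-1->D; (2,4):dx=+2,dy=-4->D; (2,5):dx=+5,dy=-5->D
  (2,6):dx=-1,dy=-8->C; (3,4):dx=-2,dy=-3->C; (3,5):dx=+1,dy=-4->D; (3,6):dx=-5,dy=-7->C
  (4,5):dx=+3,dy=-1->D; (4,6):dx=-3,dy=-4->C; (5,6):dx=-6,dy=-3->C
Step 2: C = 10, D = 5, total pairs = 15.
Step 3: tau = (C - D)/(n(n-1)/2) = (10 - 5)/15 = 0.333333.
Step 4: Exact two-sided p-value (enumerate n! = 720 permutations of y under H0): p = 0.469444.
Step 5: alpha = 0.1. fail to reject H0.

tau_b = 0.3333 (C=10, D=5), p = 0.469444, fail to reject H0.


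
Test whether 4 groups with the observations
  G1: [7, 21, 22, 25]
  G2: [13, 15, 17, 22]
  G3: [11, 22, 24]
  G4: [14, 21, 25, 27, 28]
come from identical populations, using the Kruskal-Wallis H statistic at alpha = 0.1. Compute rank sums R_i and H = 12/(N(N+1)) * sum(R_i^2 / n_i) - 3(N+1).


Step 1: Combine all N = 16 observations and assign midranks.
sorted (value, group, rank): (7,G1,1), (11,G3,2), (13,G2,3), (14,G4,4), (15,G2,5), (17,G2,6), (21,G1,7.5), (21,G4,7.5), (22,G1,10), (22,G2,10), (22,G3,10), (24,G3,12), (25,G1,13.5), (25,G4,13.5), (27,G4,15), (28,G4,16)
Step 2: Sum ranks within each group.
R_1 = 32 (n_1 = 4)
R_2 = 24 (n_2 = 4)
R_3 = 24 (n_3 = 3)
R_4 = 56 (n_4 = 5)
Step 3: H = 12/(N(N+1)) * sum(R_i^2/n_i) - 3(N+1)
     = 12/(16*17) * (32^2/4 + 24^2/4 + 24^2/3 + 56^2/5) - 3*17
     = 0.044118 * 1219.2 - 51
     = 2.788235.
Step 4: Ties present; correction factor C = 1 - 36/(16^3 - 16) = 0.991176. Corrected H = 2.788235 / 0.991176 = 2.813056.
Step 5: Under H0, H ~ chi^2(3); p-value = 0.421355.
Step 6: alpha = 0.1. fail to reject H0.

H = 2.8131, df = 3, p = 0.421355, fail to reject H0.


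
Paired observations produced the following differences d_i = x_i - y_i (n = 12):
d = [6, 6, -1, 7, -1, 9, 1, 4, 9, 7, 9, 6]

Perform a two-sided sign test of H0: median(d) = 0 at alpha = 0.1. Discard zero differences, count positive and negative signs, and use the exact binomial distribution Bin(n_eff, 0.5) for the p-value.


Step 1: Discard zero differences. Original n = 12; n_eff = number of nonzero differences = 12.
Nonzero differences (with sign): +6, +6, -1, +7, -1, +9, +1, +4, +9, +7, +9, +6
Step 2: Count signs: positive = 10, negative = 2.
Step 3: Under H0: P(positive) = 0.5, so the number of positives S ~ Bin(12, 0.5).
Step 4: Two-sided exact p-value = sum of Bin(12,0.5) probabilities at or below the observed probability = 0.038574.
Step 5: alpha = 0.1. reject H0.

n_eff = 12, pos = 10, neg = 2, p = 0.038574, reject H0.


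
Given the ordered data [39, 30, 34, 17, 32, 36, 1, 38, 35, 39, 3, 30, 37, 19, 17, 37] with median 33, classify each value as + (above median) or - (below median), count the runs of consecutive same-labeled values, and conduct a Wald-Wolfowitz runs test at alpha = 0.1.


Step 1: Compute median = 33; label A = above, B = below.
Labels in order: ABABBABAAABBABBA  (n_A = 8, n_B = 8)
Step 2: Count runs R = 11.
Step 3: Under H0 (random ordering), E[R] = 2*n_A*n_B/(n_A+n_B) + 1 = 2*8*8/16 + 1 = 9.0000.
        Var[R] = 2*n_A*n_B*(2*n_A*n_B - n_A - n_B) / ((n_A+n_B)^2 * (n_A+n_B-1)) = 14336/3840 = 3.7333.
        SD[R] = 1.9322.
Step 4: Continuity-corrected z = (R - 0.5 - E[R]) / SD[R] = (11 - 0.5 - 9.0000) / 1.9322 = 0.7763.
Step 5: Two-sided p-value via normal approximation = 2*(1 - Phi(|z|)) = 0.437558.
Step 6: alpha = 0.1. fail to reject H0.

R = 11, z = 0.7763, p = 0.437558, fail to reject H0.


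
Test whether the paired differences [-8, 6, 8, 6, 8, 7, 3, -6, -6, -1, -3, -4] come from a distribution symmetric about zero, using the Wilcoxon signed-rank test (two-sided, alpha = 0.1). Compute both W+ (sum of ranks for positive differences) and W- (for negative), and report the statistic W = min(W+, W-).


Step 1: Drop any zero differences (none here) and take |d_i|.
|d| = [8, 6, 8, 6, 8, 7, 3, 6, 6, 1, 3, 4]
Step 2: Midrank |d_i| (ties get averaged ranks).
ranks: |8|->11, |6|->6.5, |8|->11, |6|->6.5, |8|->11, |7|->9, |3|->2.5, |6|->6.5, |6|->6.5, |1|->1, |3|->2.5, |4|->4
Step 3: Attach original signs; sum ranks with positive sign and with negative sign.
W+ = 6.5 + 11 + 6.5 + 11 + 9 + 2.5 = 46.5
W- = 11 + 6.5 + 6.5 + 1 + 2.5 + 4 = 31.5
(Check: W+ + W- = 78 should equal n(n+1)/2 = 78.)
Step 4: Test statistic W = min(W+, W-) = 31.5.
Step 5: Ties in |d|, so use the tie-corrected normal approximation.
        E[W] = n(n+1)/4 = 12*13/4 = 39.
        Tie groups: |d|=3 (t=2), |d|=6 (t=4), |d|=8 (t=3); sum(t^3 - t) = 90.
        Var[W] = n(n+1)(2n+1)/24 - sum(t^3-t)/48 = 3900/24 - 90/48 = 160.625.
        z = (W - E[W]) / sqrt(Var[W]) = (31.5 - 39) / 12.6738 = -0.5918.
        Two-sided p = 2*Phi(z) = 0.554003.
Step 6: alpha = 0.1. fail to reject H0.

W+ = 46.5, W- = 31.5, W = min = 31.5, p = 0.554003, fail to reject H0.


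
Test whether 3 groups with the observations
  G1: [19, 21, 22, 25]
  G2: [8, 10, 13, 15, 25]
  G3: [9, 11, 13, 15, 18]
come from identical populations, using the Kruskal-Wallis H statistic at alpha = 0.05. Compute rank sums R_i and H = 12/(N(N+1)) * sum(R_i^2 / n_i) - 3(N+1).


Step 1: Combine all N = 14 observations and assign midranks.
sorted (value, group, rank): (8,G2,1), (9,G3,2), (10,G2,3), (11,G3,4), (13,G2,5.5), (13,G3,5.5), (15,G2,7.5), (15,G3,7.5), (18,G3,9), (19,G1,10), (21,G1,11), (22,G1,12), (25,G1,13.5), (25,G2,13.5)
Step 2: Sum ranks within each group.
R_1 = 46.5 (n_1 = 4)
R_2 = 30.5 (n_2 = 5)
R_3 = 28 (n_3 = 5)
Step 3: H = 12/(N(N+1)) * sum(R_i^2/n_i) - 3(N+1)
     = 12/(14*15) * (46.5^2/4 + 30.5^2/5 + 28^2/5) - 3*15
     = 0.057143 * 883.413 - 45
     = 5.480714.
Step 4: Ties present; correction factor C = 1 - 18/(14^3 - 14) = 0.993407. Corrected H = 5.480714 / 0.993407 = 5.517091.
Step 5: Under H0, H ~ chi^2(2); p-value = 0.063384.
Step 6: alpha = 0.05. fail to reject H0.

H = 5.5171, df = 2, p = 0.063384, fail to reject H0.


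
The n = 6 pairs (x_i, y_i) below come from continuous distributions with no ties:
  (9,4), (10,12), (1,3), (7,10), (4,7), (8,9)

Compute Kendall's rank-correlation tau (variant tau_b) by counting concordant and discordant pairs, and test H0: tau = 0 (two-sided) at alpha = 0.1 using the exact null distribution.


Step 1: Enumerate the 15 unordered pairs (i,j) with i<j and classify each by sign(x_j-x_i) * sign(y_j-y_i).
  (1,2):dx=+1,dy=+8->C; (1,3):dx=-8,dy=-1->C; (1,4):dx=-2,dy=+6->D; (1,5):dx=-5,dy=+3->D
  (1,6):dx=-1,dy=+5->D; (2,3):dx=-9,dy=-9->C; (2,4):dx=-3,dy=-2->C; (2,5):dx=-6,dy=-5->C
  (2,6):dx=-2,dy=-3->C; (3,4):dx=+6,dy=+7->C; (3,5):dx=+3,dy=+4->C; (3,6):dx=+7,dy=+6->C
  (4,5):dx=-3,dy=-3->C; (4,6):dx=+1,dy=-1->D; (5,6):dx=+4,dy=+2->C
Step 2: C = 11, D = 4, total pairs = 15.
Step 3: tau = (C - D)/(n(n-1)/2) = (11 - 4)/15 = 0.466667.
Step 4: Exact two-sided p-value (enumerate n! = 720 permutations of y under H0): p = 0.272222.
Step 5: alpha = 0.1. fail to reject H0.

tau_b = 0.4667 (C=11, D=4), p = 0.272222, fail to reject H0.


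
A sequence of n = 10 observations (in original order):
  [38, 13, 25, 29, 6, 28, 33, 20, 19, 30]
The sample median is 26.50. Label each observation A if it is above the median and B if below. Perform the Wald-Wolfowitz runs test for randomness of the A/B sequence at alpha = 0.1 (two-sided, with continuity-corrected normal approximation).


Step 1: Compute median = 26.50; label A = above, B = below.
Labels in order: ABBABAABBA  (n_A = 5, n_B = 5)
Step 2: Count runs R = 7.
Step 3: Under H0 (random ordering), E[R] = 2*n_A*n_B/(n_A+n_B) + 1 = 2*5*5/10 + 1 = 6.0000.
        Var[R] = 2*n_A*n_B*(2*n_A*n_B - n_A - n_B) / ((n_A+n_B)^2 * (n_A+n_B-1)) = 2000/900 = 2.2222.
        SD[R] = 1.4907.
Step 4: Continuity-corrected z = (R - 0.5 - E[R]) / SD[R] = (7 - 0.5 - 6.0000) / 1.4907 = 0.3354.
Step 5: Two-sided p-value via normal approximation = 2*(1 - Phi(|z|)) = 0.737316.
Step 6: alpha = 0.1. fail to reject H0.

R = 7, z = 0.3354, p = 0.737316, fail to reject H0.


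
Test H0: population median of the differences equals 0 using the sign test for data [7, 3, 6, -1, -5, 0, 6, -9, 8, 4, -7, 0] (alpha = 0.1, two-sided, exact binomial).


Step 1: Discard zero differences. Original n = 12; n_eff = number of nonzero differences = 10.
Nonzero differences (with sign): +7, +3, +6, -1, -5, +6, -9, +8, +4, -7
Step 2: Count signs: positive = 6, negative = 4.
Step 3: Under H0: P(positive) = 0.5, so the number of positives S ~ Bin(10, 0.5).
Step 4: Two-sided exact p-value = sum of Bin(10,0.5) probabilities at or below the observed probability = 0.753906.
Step 5: alpha = 0.1. fail to reject H0.

n_eff = 10, pos = 6, neg = 4, p = 0.753906, fail to reject H0.


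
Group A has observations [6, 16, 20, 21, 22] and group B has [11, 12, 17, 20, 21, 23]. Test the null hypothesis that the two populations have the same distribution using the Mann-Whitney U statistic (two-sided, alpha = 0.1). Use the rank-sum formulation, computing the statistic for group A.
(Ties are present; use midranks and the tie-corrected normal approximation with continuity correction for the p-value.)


Step 1: Combine and sort all 11 observations; assign midranks.
sorted (value, group): (6,X), (11,Y), (12,Y), (16,X), (17,Y), (20,X), (20,Y), (21,X), (21,Y), (22,X), (23,Y)
ranks: 6->1, 11->2, 12->3, 16->4, 17->5, 20->6.5, 20->6.5, 21->8.5, 21->8.5, 22->10, 23->11
Step 2: Rank sum for X: R1 = 1 + 4 + 6.5 + 8.5 + 10 = 30.
Step 3: U_X = R1 - n1(n1+1)/2 = 30 - 5*6/2 = 30 - 15 = 15.
       U_Y = n1*n2 - U_X = 30 - 15 = 15.
Step 4: Ties are present, so use the tie-corrected normal approximation (with continuity correction) for the p-value.
Step 5: p-value = 1.000000; compare to alpha = 0.1. fail to reject H0.

U_X = 15, p = 1.000000, fail to reject H0 at alpha = 0.1.


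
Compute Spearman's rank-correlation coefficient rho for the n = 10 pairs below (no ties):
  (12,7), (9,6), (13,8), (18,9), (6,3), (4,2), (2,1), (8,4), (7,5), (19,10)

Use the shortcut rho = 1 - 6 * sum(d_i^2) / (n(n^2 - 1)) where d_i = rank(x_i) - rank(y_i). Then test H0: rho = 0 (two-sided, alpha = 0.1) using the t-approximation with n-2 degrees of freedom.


Step 1: Rank x and y separately (midranks; no ties here).
rank(x): 12->7, 9->6, 13->8, 18->9, 6->3, 4->2, 2->1, 8->5, 7->4, 19->10
rank(y): 7->7, 6->6, 8->8, 9->9, 3->3, 2->2, 1->1, 4->4, 5->5, 10->10
Step 2: d_i = R_x(i) - R_y(i); compute d_i^2.
  (7-7)^2=0, (6-6)^2=0, (8-8)^2=0, (9-9)^2=0, (3-3)^2=0, (2-2)^2=0, (1-1)^2=0, (5-4)^2=1, (4-5)^2=1, (10-10)^2=0
sum(d^2) = 2.
Step 3: rho = 1 - 6*2 / (10*(10^2 - 1)) = 1 - 12/990 = 0.987879.
Step 4: Under H0, t = rho * sqrt((n-2)/(1-rho^2)) = 18.0003 ~ t(8).
Step 5: Two-sided p-value from the t-distribution with 8 df = 0.000000.
Step 6: alpha = 0.1. reject H0.

rho = 0.9879, p = 0.000000, reject H0 at alpha = 0.1.


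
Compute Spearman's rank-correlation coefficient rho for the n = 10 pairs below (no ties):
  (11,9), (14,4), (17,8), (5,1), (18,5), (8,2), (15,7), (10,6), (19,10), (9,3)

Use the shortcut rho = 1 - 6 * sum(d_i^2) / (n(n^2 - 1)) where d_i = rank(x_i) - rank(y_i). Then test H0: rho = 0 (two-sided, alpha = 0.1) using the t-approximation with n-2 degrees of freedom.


Step 1: Rank x and y separately (midranks; no ties here).
rank(x): 11->5, 14->6, 17->8, 5->1, 18->9, 8->2, 15->7, 10->4, 19->10, 9->3
rank(y): 9->9, 4->4, 8->8, 1->1, 5->5, 2->2, 7->7, 6->6, 10->10, 3->3
Step 2: d_i = R_x(i) - R_y(i); compute d_i^2.
  (5-9)^2=16, (6-4)^2=4, (8-8)^2=0, (1-1)^2=0, (9-5)^2=16, (2-2)^2=0, (7-7)^2=0, (4-6)^2=4, (10-10)^2=0, (3-3)^2=0
sum(d^2) = 40.
Step 3: rho = 1 - 6*40 / (10*(10^2 - 1)) = 1 - 240/990 = 0.757576.
Step 4: Under H0, t = rho * sqrt((n-2)/(1-rho^2)) = 3.2827 ~ t(8).
Step 5: Two-sided p-value from the t-distribution with 8 df = 0.011143.
Step 6: alpha = 0.1. reject H0.

rho = 0.7576, p = 0.011143, reject H0 at alpha = 0.1.


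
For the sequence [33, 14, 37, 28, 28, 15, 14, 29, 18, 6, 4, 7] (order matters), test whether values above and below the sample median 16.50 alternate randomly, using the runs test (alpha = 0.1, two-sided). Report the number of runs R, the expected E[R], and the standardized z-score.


Step 1: Compute median = 16.50; label A = above, B = below.
Labels in order: ABAAABBAABBB  (n_A = 6, n_B = 6)
Step 2: Count runs R = 6.
Step 3: Under H0 (random ordering), E[R] = 2*n_A*n_B/(n_A+n_B) + 1 = 2*6*6/12 + 1 = 7.0000.
        Var[R] = 2*n_A*n_B*(2*n_A*n_B - n_A - n_B) / ((n_A+n_B)^2 * (n_A+n_B-1)) = 4320/1584 = 2.7273.
        SD[R] = 1.6514.
Step 4: Continuity-corrected z = (R + 0.5 - E[R]) / SD[R] = (6 + 0.5 - 7.0000) / 1.6514 = -0.3028.
Step 5: Two-sided p-value via normal approximation = 2*(1 - Phi(|z|)) = 0.762069.
Step 6: alpha = 0.1. fail to reject H0.

R = 6, z = -0.3028, p = 0.762069, fail to reject H0.


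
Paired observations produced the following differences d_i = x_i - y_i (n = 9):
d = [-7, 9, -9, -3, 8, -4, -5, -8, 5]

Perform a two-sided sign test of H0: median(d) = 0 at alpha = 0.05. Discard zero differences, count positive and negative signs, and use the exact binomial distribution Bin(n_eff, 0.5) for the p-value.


Step 1: Discard zero differences. Original n = 9; n_eff = number of nonzero differences = 9.
Nonzero differences (with sign): -7, +9, -9, -3, +8, -4, -5, -8, +5
Step 2: Count signs: positive = 3, negative = 6.
Step 3: Under H0: P(positive) = 0.5, so the number of positives S ~ Bin(9, 0.5).
Step 4: Two-sided exact p-value = sum of Bin(9,0.5) probabilities at or below the observed probability = 0.507812.
Step 5: alpha = 0.05. fail to reject H0.

n_eff = 9, pos = 3, neg = 6, p = 0.507812, fail to reject H0.


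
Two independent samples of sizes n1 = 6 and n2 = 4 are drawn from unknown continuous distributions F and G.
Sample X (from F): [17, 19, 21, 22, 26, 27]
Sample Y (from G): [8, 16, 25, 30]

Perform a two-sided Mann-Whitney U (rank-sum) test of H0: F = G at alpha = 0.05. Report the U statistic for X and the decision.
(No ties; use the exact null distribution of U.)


Step 1: Combine and sort all 10 observations; assign midranks.
sorted (value, group): (8,Y), (16,Y), (17,X), (19,X), (21,X), (22,X), (25,Y), (26,X), (27,X), (30,Y)
ranks: 8->1, 16->2, 17->3, 19->4, 21->5, 22->6, 25->7, 26->8, 27->9, 30->10
Step 2: Rank sum for X: R1 = 3 + 4 + 5 + 6 + 8 + 9 = 35.
Step 3: U_X = R1 - n1(n1+1)/2 = 35 - 6*7/2 = 35 - 21 = 14.
       U_Y = n1*n2 - U_X = 24 - 14 = 10.
Step 4: No ties, so the exact null distribution of U (based on enumerating the C(10,6) = 210 equally likely rank assignments) gives the two-sided p-value.
Step 5: p-value = 0.761905; compare to alpha = 0.05. fail to reject H0.

U_X = 14, p = 0.761905, fail to reject H0 at alpha = 0.05.


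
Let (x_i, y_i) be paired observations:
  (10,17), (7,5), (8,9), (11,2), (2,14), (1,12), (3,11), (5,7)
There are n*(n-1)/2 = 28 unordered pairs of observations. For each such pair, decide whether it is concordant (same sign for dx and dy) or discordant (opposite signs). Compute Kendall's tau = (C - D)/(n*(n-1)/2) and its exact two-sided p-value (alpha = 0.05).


Step 1: Enumerate the 28 unordered pairs (i,j) with i<j and classify each by sign(x_j-x_i) * sign(y_j-y_i).
  (1,2):dx=-3,dy=-12->C; (1,3):dx=-2,dy=-8->C; (1,4):dx=+1,dy=-15->D; (1,5):dx=-8,dy=-3->C
  (1,6):dx=-9,dy=-5->C; (1,7):dx=-7,dy=-6->C; (1,8):dx=-5,dy=-10->C; (2,3):dx=+1,dy=+4->C
  (2,4):dx=+4,dy=-3->D; (2,5):dx=-5,dy=+9->D; (2,6):dx=-6,dy=+7->D; (2,7):dx=-4,dy=+6->D
  (2,8):dx=-2,dy=+2->D; (3,4):dx=+3,dy=-7->D; (3,5):dx=-6,dy=+5->D; (3,6):dx=-7,dy=+3->D
  (3,7):dx=-5,dy=+2->D; (3,8):dx=-3,dy=-2->C; (4,5):dx=-9,dy=+12->D; (4,6):dx=-10,dy=+10->D
  (4,7):dx=-8,dy=+9->D; (4,8):dx=-6,dy=+5->D; (5,6):dx=-1,dy=-2->C; (5,7):dx=+1,dy=-3->D
  (5,8):dx=+3,dy=-7->D; (6,7):dx=+2,dy=-1->D; (6,8):dx=+4,dy=-5->D; (7,8):dx=+2,dy=-4->D
Step 2: C = 9, D = 19, total pairs = 28.
Step 3: tau = (C - D)/(n(n-1)/2) = (9 - 19)/28 = -0.357143.
Step 4: Exact two-sided p-value (enumerate n! = 40320 permutations of y under H0): p = 0.275099.
Step 5: alpha = 0.05. fail to reject H0.

tau_b = -0.3571 (C=9, D=19), p = 0.275099, fail to reject H0.


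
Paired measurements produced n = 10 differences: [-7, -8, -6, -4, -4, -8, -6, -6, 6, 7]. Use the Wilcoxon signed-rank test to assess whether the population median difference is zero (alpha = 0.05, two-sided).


Step 1: Drop any zero differences (none here) and take |d_i|.
|d| = [7, 8, 6, 4, 4, 8, 6, 6, 6, 7]
Step 2: Midrank |d_i| (ties get averaged ranks).
ranks: |7|->7.5, |8|->9.5, |6|->4.5, |4|->1.5, |4|->1.5, |8|->9.5, |6|->4.5, |6|->4.5, |6|->4.5, |7|->7.5
Step 3: Attach original signs; sum ranks with positive sign and with negative sign.
W+ = 4.5 + 7.5 = 12
W- = 7.5 + 9.5 + 4.5 + 1.5 + 1.5 + 9.5 + 4.5 + 4.5 = 43
(Check: W+ + W- = 55 should equal n(n+1)/2 = 55.)
Step 4: Test statistic W = min(W+, W-) = 12.
Step 5: Ties in |d|, so use the tie-corrected normal approximation.
        E[W] = n(n+1)/4 = 10*11/4 = 27.5.
        Tie groups: |d|=4 (t=2), |d|=6 (t=4), |d|=7 (t=2), |d|=8 (t=2); sum(t^3 - t) = 78.
        Var[W] = n(n+1)(2n+1)/24 - sum(t^3-t)/48 = 2310/24 - 78/48 = 94.625.
        z = (W - E[W]) / sqrt(Var[W]) = (12 - 27.5) / 9.7275 = -1.5934.
        Two-sided p = 2*Phi(z) = 0.111067.
Step 6: alpha = 0.05. fail to reject H0.

W+ = 12, W- = 43, W = min = 12, p = 0.111067, fail to reject H0.


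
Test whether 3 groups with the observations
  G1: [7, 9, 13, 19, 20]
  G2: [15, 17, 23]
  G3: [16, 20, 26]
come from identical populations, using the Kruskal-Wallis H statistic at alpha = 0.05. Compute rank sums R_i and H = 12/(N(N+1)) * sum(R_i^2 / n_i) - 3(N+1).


Step 1: Combine all N = 11 observations and assign midranks.
sorted (value, group, rank): (7,G1,1), (9,G1,2), (13,G1,3), (15,G2,4), (16,G3,5), (17,G2,6), (19,G1,7), (20,G1,8.5), (20,G3,8.5), (23,G2,10), (26,G3,11)
Step 2: Sum ranks within each group.
R_1 = 21.5 (n_1 = 5)
R_2 = 20 (n_2 = 3)
R_3 = 24.5 (n_3 = 3)
Step 3: H = 12/(N(N+1)) * sum(R_i^2/n_i) - 3(N+1)
     = 12/(11*12) * (21.5^2/5 + 20^2/3 + 24.5^2/3) - 3*12
     = 0.090909 * 425.867 - 36
     = 2.715152.
Step 4: Ties present; correction factor C = 1 - 6/(11^3 - 11) = 0.995455. Corrected H = 2.715152 / 0.995455 = 2.727549.
Step 5: Under H0, H ~ chi^2(2); p-value = 0.255694.
Step 6: alpha = 0.05. fail to reject H0.

H = 2.7275, df = 2, p = 0.255694, fail to reject H0.


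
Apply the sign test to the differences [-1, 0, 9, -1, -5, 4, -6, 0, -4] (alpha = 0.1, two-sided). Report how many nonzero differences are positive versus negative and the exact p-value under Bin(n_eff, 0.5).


Step 1: Discard zero differences. Original n = 9; n_eff = number of nonzero differences = 7.
Nonzero differences (with sign): -1, +9, -1, -5, +4, -6, -4
Step 2: Count signs: positive = 2, negative = 5.
Step 3: Under H0: P(positive) = 0.5, so the number of positives S ~ Bin(7, 0.5).
Step 4: Two-sided exact p-value = sum of Bin(7,0.5) probabilities at or below the observed probability = 0.453125.
Step 5: alpha = 0.1. fail to reject H0.

n_eff = 7, pos = 2, neg = 5, p = 0.453125, fail to reject H0.


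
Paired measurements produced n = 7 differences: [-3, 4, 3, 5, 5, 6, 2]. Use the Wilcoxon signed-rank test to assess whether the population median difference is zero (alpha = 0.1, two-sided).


Step 1: Drop any zero differences (none here) and take |d_i|.
|d| = [3, 4, 3, 5, 5, 6, 2]
Step 2: Midrank |d_i| (ties get averaged ranks).
ranks: |3|->2.5, |4|->4, |3|->2.5, |5|->5.5, |5|->5.5, |6|->7, |2|->1
Step 3: Attach original signs; sum ranks with positive sign and with negative sign.
W+ = 4 + 2.5 + 5.5 + 5.5 + 7 + 1 = 25.5
W- = 2.5 = 2.5
(Check: W+ + W- = 28 should equal n(n+1)/2 = 28.)
Step 4: Test statistic W = min(W+, W-) = 2.5.
Step 5: Ties in |d|, so use the tie-corrected normal approximation.
        E[W] = n(n+1)/4 = 7*8/4 = 14.
        Tie groups: |d|=3 (t=2), |d|=5 (t=2); sum(t^3 - t) = 12.
        Var[W] = n(n+1)(2n+1)/24 - sum(t^3-t)/48 = 840/24 - 12/48 = 34.75.
        z = (W - E[W]) / sqrt(Var[W]) = (2.5 - 14) / 5.8949 = -1.9508.
        Two-sided p = 2*Phi(z) = 0.051077.
Step 6: alpha = 0.1. reject H0.

W+ = 25.5, W- = 2.5, W = min = 2.5, p = 0.051077, reject H0.


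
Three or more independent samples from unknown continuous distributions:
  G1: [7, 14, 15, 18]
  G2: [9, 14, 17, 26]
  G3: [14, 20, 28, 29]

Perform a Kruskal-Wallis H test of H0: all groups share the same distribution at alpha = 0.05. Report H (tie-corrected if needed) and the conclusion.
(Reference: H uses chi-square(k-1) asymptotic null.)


Step 1: Combine all N = 12 observations and assign midranks.
sorted (value, group, rank): (7,G1,1), (9,G2,2), (14,G1,4), (14,G2,4), (14,G3,4), (15,G1,6), (17,G2,7), (18,G1,8), (20,G3,9), (26,G2,10), (28,G3,11), (29,G3,12)
Step 2: Sum ranks within each group.
R_1 = 19 (n_1 = 4)
R_2 = 23 (n_2 = 4)
R_3 = 36 (n_3 = 4)
Step 3: H = 12/(N(N+1)) * sum(R_i^2/n_i) - 3(N+1)
     = 12/(12*13) * (19^2/4 + 23^2/4 + 36^2/4) - 3*13
     = 0.076923 * 546.5 - 39
     = 3.038462.
Step 4: Ties present; correction factor C = 1 - 24/(12^3 - 12) = 0.986014. Corrected H = 3.038462 / 0.986014 = 3.081560.
Step 5: Under H0, H ~ chi^2(2); p-value = 0.214214.
Step 6: alpha = 0.05. fail to reject H0.

H = 3.0816, df = 2, p = 0.214214, fail to reject H0.


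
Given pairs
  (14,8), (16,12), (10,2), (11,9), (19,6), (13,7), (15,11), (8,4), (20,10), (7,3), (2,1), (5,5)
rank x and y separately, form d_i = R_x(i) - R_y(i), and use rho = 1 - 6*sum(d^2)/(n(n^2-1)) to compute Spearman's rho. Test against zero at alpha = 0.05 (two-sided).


Step 1: Rank x and y separately (midranks; no ties here).
rank(x): 14->8, 16->10, 10->5, 11->6, 19->11, 13->7, 15->9, 8->4, 20->12, 7->3, 2->1, 5->2
rank(y): 8->8, 12->12, 2->2, 9->9, 6->6, 7->7, 11->11, 4->4, 10->10, 3->3, 1->1, 5->5
Step 2: d_i = R_x(i) - R_y(i); compute d_i^2.
  (8-8)^2=0, (10-12)^2=4, (5-2)^2=9, (6-9)^2=9, (11-6)^2=25, (7-7)^2=0, (9-11)^2=4, (4-4)^2=0, (12-10)^2=4, (3-3)^2=0, (1-1)^2=0, (2-5)^2=9
sum(d^2) = 64.
Step 3: rho = 1 - 6*64 / (12*(12^2 - 1)) = 1 - 384/1716 = 0.776224.
Step 4: Under H0, t = rho * sqrt((n-2)/(1-rho^2)) = 3.8934 ~ t(10).
Step 5: Two-sided p-value from the t-distribution with 10 df = 0.002993.
Step 6: alpha = 0.05. reject H0.

rho = 0.7762, p = 0.002993, reject H0 at alpha = 0.05.


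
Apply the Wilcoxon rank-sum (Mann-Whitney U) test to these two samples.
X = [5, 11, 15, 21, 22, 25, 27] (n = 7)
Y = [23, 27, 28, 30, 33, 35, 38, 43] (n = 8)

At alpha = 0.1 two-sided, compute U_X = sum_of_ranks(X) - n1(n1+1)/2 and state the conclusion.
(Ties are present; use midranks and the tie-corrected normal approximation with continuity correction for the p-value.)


Step 1: Combine and sort all 15 observations; assign midranks.
sorted (value, group): (5,X), (11,X), (15,X), (21,X), (22,X), (23,Y), (25,X), (27,X), (27,Y), (28,Y), (30,Y), (33,Y), (35,Y), (38,Y), (43,Y)
ranks: 5->1, 11->2, 15->3, 21->4, 22->5, 23->6, 25->7, 27->8.5, 27->8.5, 28->10, 30->11, 33->12, 35->13, 38->14, 43->15
Step 2: Rank sum for X: R1 = 1 + 2 + 3 + 4 + 5 + 7 + 8.5 = 30.5.
Step 3: U_X = R1 - n1(n1+1)/2 = 30.5 - 7*8/2 = 30.5 - 28 = 2.5.
       U_Y = n1*n2 - U_X = 56 - 2.5 = 53.5.
Step 4: Ties are present, so use the tie-corrected normal approximation (with continuity correction) for the p-value.
Step 5: p-value = 0.003782; compare to alpha = 0.1. reject H0.

U_X = 2.5, p = 0.003782, reject H0 at alpha = 0.1.


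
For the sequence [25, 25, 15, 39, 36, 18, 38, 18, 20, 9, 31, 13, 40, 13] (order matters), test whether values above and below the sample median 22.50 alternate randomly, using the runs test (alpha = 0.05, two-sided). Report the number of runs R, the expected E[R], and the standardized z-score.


Step 1: Compute median = 22.50; label A = above, B = below.
Labels in order: AABAABABBBABAB  (n_A = 7, n_B = 7)
Step 2: Count runs R = 10.
Step 3: Under H0 (random ordering), E[R] = 2*n_A*n_B/(n_A+n_B) + 1 = 2*7*7/14 + 1 = 8.0000.
        Var[R] = 2*n_A*n_B*(2*n_A*n_B - n_A - n_B) / ((n_A+n_B)^2 * (n_A+n_B-1)) = 8232/2548 = 3.2308.
        SD[R] = 1.7974.
Step 4: Continuity-corrected z = (R - 0.5 - E[R]) / SD[R] = (10 - 0.5 - 8.0000) / 1.7974 = 0.8345.
Step 5: Two-sided p-value via normal approximation = 2*(1 - Phi(|z|)) = 0.403986.
Step 6: alpha = 0.05. fail to reject H0.

R = 10, z = 0.8345, p = 0.403986, fail to reject H0.


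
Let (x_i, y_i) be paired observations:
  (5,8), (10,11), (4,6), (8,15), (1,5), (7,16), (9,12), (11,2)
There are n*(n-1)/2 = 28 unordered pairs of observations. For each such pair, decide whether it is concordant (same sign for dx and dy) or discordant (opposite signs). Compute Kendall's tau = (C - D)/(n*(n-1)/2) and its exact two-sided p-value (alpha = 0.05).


Step 1: Enumerate the 28 unordered pairs (i,j) with i<j and classify each by sign(x_j-x_i) * sign(y_j-y_i).
  (1,2):dx=+5,dy=+3->C; (1,3):dx=-1,dy=-2->C; (1,4):dx=+3,dy=+7->C; (1,5):dx=-4,dy=-3->C
  (1,6):dx=+2,dy=+8->C; (1,7):dx=+4,dy=+4->C; (1,8):dx=+6,dy=-6->D; (2,3):dx=-6,dy=-5->C
  (2,4):dx=-2,dy=+4->D; (2,5):dx=-9,dy=-6->C; (2,6):dx=-3,dy=+5->D; (2,7):dx=-1,dy=+1->D
  (2,8):dx=+1,dy=-9->D; (3,4):dx=+4,dy=+9->C; (3,5):dx=-3,dy=-1->C; (3,6):dx=+3,dy=+10->C
  (3,7):dx=+5,dy=+6->C; (3,8):dx=+7,dy=-4->D; (4,5):dx=-7,dy=-10->C; (4,6):dx=-1,dy=+1->D
  (4,7):dx=+1,dy=-3->D; (4,8):dx=+3,dy=-13->D; (5,6):dx=+6,dy=+11->C; (5,7):dx=+8,dy=+7->C
  (5,8):dx=+10,dy=-3->D; (6,7):dx=+2,dy=-4->D; (6,8):dx=+4,dy=-14->D; (7,8):dx=+2,dy=-10->D
Step 2: C = 15, D = 13, total pairs = 28.
Step 3: tau = (C - D)/(n(n-1)/2) = (15 - 13)/28 = 0.071429.
Step 4: Exact two-sided p-value (enumerate n! = 40320 permutations of y under H0): p = 0.904861.
Step 5: alpha = 0.05. fail to reject H0.

tau_b = 0.0714 (C=15, D=13), p = 0.904861, fail to reject H0.


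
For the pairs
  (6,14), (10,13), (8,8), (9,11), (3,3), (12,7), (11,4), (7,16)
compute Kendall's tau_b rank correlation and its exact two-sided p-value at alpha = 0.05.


Step 1: Enumerate the 28 unordered pairs (i,j) with i<j and classify each by sign(x_j-x_i) * sign(y_j-y_i).
  (1,2):dx=+4,dy=-1->D; (1,3):dx=+2,dy=-6->D; (1,4):dx=+3,dy=-3->D; (1,5):dx=-3,dy=-11->C
  (1,6):dx=+6,dy=-7->D; (1,7):dx=+5,dy=-10->D; (1,8):dx=+1,dy=+2->C; (2,3):dx=-2,dy=-5->C
  (2,4):dx=-1,dy=-2->C; (2,5):dx=-7,dy=-10->C; (2,6):dx=+2,dy=-6->D; (2,7):dx=+1,dy=-9->D
  (2,8):dx=-3,dy=+3->D; (3,4):dx=+1,dy=+3->C; (3,5):dx=-5,dy=-5->C; (3,6):dx=+4,dy=-1->D
  (3,7):dx=+3,dy=-4->D; (3,8):dx=-1,dy=+8->D; (4,5):dx=-6,dy=-8->C; (4,6):dx=+3,dy=-4->D
  (4,7):dx=+2,dy=-7->D; (4,8):dx=-2,dy=+5->D; (5,6):dx=+9,dy=+4->C; (5,7):dx=+8,dy=+1->C
  (5,8):dx=+4,dy=+13->C; (6,7):dx=-1,dy=-3->C; (6,8):dx=-5,dy=+9->D; (7,8):dx=-4,dy=+12->D
Step 2: C = 12, D = 16, total pairs = 28.
Step 3: tau = (C - D)/(n(n-1)/2) = (12 - 16)/28 = -0.142857.
Step 4: Exact two-sided p-value (enumerate n! = 40320 permutations of y under H0): p = 0.719544.
Step 5: alpha = 0.05. fail to reject H0.

tau_b = -0.1429 (C=12, D=16), p = 0.719544, fail to reject H0.


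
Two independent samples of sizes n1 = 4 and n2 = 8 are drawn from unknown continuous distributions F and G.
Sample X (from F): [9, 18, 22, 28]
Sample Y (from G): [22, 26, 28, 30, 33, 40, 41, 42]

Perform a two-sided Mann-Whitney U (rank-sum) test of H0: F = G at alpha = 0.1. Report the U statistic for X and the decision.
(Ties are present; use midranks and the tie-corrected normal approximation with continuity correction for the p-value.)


Step 1: Combine and sort all 12 observations; assign midranks.
sorted (value, group): (9,X), (18,X), (22,X), (22,Y), (26,Y), (28,X), (28,Y), (30,Y), (33,Y), (40,Y), (41,Y), (42,Y)
ranks: 9->1, 18->2, 22->3.5, 22->3.5, 26->5, 28->6.5, 28->6.5, 30->8, 33->9, 40->10, 41->11, 42->12
Step 2: Rank sum for X: R1 = 1 + 2 + 3.5 + 6.5 = 13.
Step 3: U_X = R1 - n1(n1+1)/2 = 13 - 4*5/2 = 13 - 10 = 3.
       U_Y = n1*n2 - U_X = 32 - 3 = 29.
Step 4: Ties are present, so use the tie-corrected normal approximation (with continuity correction) for the p-value.
Step 5: p-value = 0.033132; compare to alpha = 0.1. reject H0.

U_X = 3, p = 0.033132, reject H0 at alpha = 0.1.


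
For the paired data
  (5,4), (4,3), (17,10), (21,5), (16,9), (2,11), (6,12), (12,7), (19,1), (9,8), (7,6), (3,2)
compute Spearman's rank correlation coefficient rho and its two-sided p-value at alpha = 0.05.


Step 1: Rank x and y separately (midranks; no ties here).
rank(x): 5->4, 4->3, 17->10, 21->12, 16->9, 2->1, 6->5, 12->8, 19->11, 9->7, 7->6, 3->2
rank(y): 4->4, 3->3, 10->10, 5->5, 9->9, 11->11, 12->12, 7->7, 1->1, 8->8, 6->6, 2->2
Step 2: d_i = R_x(i) - R_y(i); compute d_i^2.
  (4-4)^2=0, (3-3)^2=0, (10-10)^2=0, (12-5)^2=49, (9-9)^2=0, (1-11)^2=100, (5-12)^2=49, (8-7)^2=1, (11-1)^2=100, (7-8)^2=1, (6-6)^2=0, (2-2)^2=0
sum(d^2) = 300.
Step 3: rho = 1 - 6*300 / (12*(12^2 - 1)) = 1 - 1800/1716 = -0.048951.
Step 4: Under H0, t = rho * sqrt((n-2)/(1-rho^2)) = -0.1550 ~ t(10).
Step 5: Two-sided p-value from the t-distribution with 10 df = 0.879919.
Step 6: alpha = 0.05. fail to reject H0.

rho = -0.0490, p = 0.879919, fail to reject H0 at alpha = 0.05.


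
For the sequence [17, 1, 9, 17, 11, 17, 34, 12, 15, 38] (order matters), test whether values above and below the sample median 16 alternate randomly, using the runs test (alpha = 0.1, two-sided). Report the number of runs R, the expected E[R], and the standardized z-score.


Step 1: Compute median = 16; label A = above, B = below.
Labels in order: ABBABAABBA  (n_A = 5, n_B = 5)
Step 2: Count runs R = 7.
Step 3: Under H0 (random ordering), E[R] = 2*n_A*n_B/(n_A+n_B) + 1 = 2*5*5/10 + 1 = 6.0000.
        Var[R] = 2*n_A*n_B*(2*n_A*n_B - n_A - n_B) / ((n_A+n_B)^2 * (n_A+n_B-1)) = 2000/900 = 2.2222.
        SD[R] = 1.4907.
Step 4: Continuity-corrected z = (R - 0.5 - E[R]) / SD[R] = (7 - 0.5 - 6.0000) / 1.4907 = 0.3354.
Step 5: Two-sided p-value via normal approximation = 2*(1 - Phi(|z|)) = 0.737316.
Step 6: alpha = 0.1. fail to reject H0.

R = 7, z = 0.3354, p = 0.737316, fail to reject H0.


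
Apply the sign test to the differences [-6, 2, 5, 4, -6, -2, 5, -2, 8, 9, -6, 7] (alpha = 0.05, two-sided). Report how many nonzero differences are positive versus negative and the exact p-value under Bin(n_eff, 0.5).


Step 1: Discard zero differences. Original n = 12; n_eff = number of nonzero differences = 12.
Nonzero differences (with sign): -6, +2, +5, +4, -6, -2, +5, -2, +8, +9, -6, +7
Step 2: Count signs: positive = 7, negative = 5.
Step 3: Under H0: P(positive) = 0.5, so the number of positives S ~ Bin(12, 0.5).
Step 4: Two-sided exact p-value = sum of Bin(12,0.5) probabilities at or below the observed probability = 0.774414.
Step 5: alpha = 0.05. fail to reject H0.

n_eff = 12, pos = 7, neg = 5, p = 0.774414, fail to reject H0.


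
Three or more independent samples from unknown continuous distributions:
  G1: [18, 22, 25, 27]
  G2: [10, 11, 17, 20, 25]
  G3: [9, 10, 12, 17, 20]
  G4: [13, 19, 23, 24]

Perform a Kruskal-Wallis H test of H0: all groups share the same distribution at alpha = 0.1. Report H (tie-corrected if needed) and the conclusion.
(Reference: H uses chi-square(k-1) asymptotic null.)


Step 1: Combine all N = 18 observations and assign midranks.
sorted (value, group, rank): (9,G3,1), (10,G2,2.5), (10,G3,2.5), (11,G2,4), (12,G3,5), (13,G4,6), (17,G2,7.5), (17,G3,7.5), (18,G1,9), (19,G4,10), (20,G2,11.5), (20,G3,11.5), (22,G1,13), (23,G4,14), (24,G4,15), (25,G1,16.5), (25,G2,16.5), (27,G1,18)
Step 2: Sum ranks within each group.
R_1 = 56.5 (n_1 = 4)
R_2 = 42 (n_2 = 5)
R_3 = 27.5 (n_3 = 5)
R_4 = 45 (n_4 = 4)
Step 3: H = 12/(N(N+1)) * sum(R_i^2/n_i) - 3(N+1)
     = 12/(18*19) * (56.5^2/4 + 42^2/5 + 27.5^2/5 + 45^2/4) - 3*19
     = 0.035088 * 1808.36 - 57
     = 6.451316.
Step 4: Ties present; correction factor C = 1 - 24/(18^3 - 18) = 0.995872. Corrected H = 6.451316 / 0.995872 = 6.478057.
Step 5: Under H0, H ~ chi^2(3); p-value = 0.090532.
Step 6: alpha = 0.1. reject H0.

H = 6.4781, df = 3, p = 0.090532, reject H0.


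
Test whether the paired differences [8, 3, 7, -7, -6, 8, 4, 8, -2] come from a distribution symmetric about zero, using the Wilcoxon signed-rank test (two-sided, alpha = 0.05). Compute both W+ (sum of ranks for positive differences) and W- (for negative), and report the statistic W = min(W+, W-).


Step 1: Drop any zero differences (none here) and take |d_i|.
|d| = [8, 3, 7, 7, 6, 8, 4, 8, 2]
Step 2: Midrank |d_i| (ties get averaged ranks).
ranks: |8|->8, |3|->2, |7|->5.5, |7|->5.5, |6|->4, |8|->8, |4|->3, |8|->8, |2|->1
Step 3: Attach original signs; sum ranks with positive sign and with negative sign.
W+ = 8 + 2 + 5.5 + 8 + 3 + 8 = 34.5
W- = 5.5 + 4 + 1 = 10.5
(Check: W+ + W- = 45 should equal n(n+1)/2 = 45.)
Step 4: Test statistic W = min(W+, W-) = 10.5.
Step 5: Ties in |d|, so use the tie-corrected normal approximation.
        E[W] = n(n+1)/4 = 9*10/4 = 22.5.
        Tie groups: |d|=7 (t=2), |d|=8 (t=3); sum(t^3 - t) = 30.
        Var[W] = n(n+1)(2n+1)/24 - sum(t^3-t)/48 = 1710/24 - 30/48 = 70.625.
        z = (W - E[W]) / sqrt(Var[W]) = (10.5 - 22.5) / 8.4039 = -1.4279.
        Two-sided p = 2*Phi(z) = 0.153317.
Step 6: alpha = 0.05. fail to reject H0.

W+ = 34.5, W- = 10.5, W = min = 10.5, p = 0.153317, fail to reject H0.


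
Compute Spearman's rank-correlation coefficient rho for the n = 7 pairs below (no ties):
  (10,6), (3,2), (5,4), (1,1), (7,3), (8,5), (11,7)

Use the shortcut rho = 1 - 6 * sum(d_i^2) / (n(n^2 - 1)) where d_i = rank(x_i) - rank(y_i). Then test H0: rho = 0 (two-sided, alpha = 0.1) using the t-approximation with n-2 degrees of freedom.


Step 1: Rank x and y separately (midranks; no ties here).
rank(x): 10->6, 3->2, 5->3, 1->1, 7->4, 8->5, 11->7
rank(y): 6->6, 2->2, 4->4, 1->1, 3->3, 5->5, 7->7
Step 2: d_i = R_x(i) - R_y(i); compute d_i^2.
  (6-6)^2=0, (2-2)^2=0, (3-4)^2=1, (1-1)^2=0, (4-3)^2=1, (5-5)^2=0, (7-7)^2=0
sum(d^2) = 2.
Step 3: rho = 1 - 6*2 / (7*(7^2 - 1)) = 1 - 12/336 = 0.964286.
Step 4: Under H0, t = rho * sqrt((n-2)/(1-rho^2)) = 8.1408 ~ t(5).
Step 5: Two-sided p-value from the t-distribution with 5 df = 0.000454.
Step 6: alpha = 0.1. reject H0.

rho = 0.9643, p = 0.000454, reject H0 at alpha = 0.1.


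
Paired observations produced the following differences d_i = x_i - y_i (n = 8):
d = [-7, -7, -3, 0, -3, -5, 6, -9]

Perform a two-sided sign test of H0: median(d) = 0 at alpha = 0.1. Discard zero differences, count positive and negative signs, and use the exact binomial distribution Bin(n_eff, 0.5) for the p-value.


Step 1: Discard zero differences. Original n = 8; n_eff = number of nonzero differences = 7.
Nonzero differences (with sign): -7, -7, -3, -3, -5, +6, -9
Step 2: Count signs: positive = 1, negative = 6.
Step 3: Under H0: P(positive) = 0.5, so the number of positives S ~ Bin(7, 0.5).
Step 4: Two-sided exact p-value = sum of Bin(7,0.5) probabilities at or below the observed probability = 0.125000.
Step 5: alpha = 0.1. fail to reject H0.

n_eff = 7, pos = 1, neg = 6, p = 0.125000, fail to reject H0.


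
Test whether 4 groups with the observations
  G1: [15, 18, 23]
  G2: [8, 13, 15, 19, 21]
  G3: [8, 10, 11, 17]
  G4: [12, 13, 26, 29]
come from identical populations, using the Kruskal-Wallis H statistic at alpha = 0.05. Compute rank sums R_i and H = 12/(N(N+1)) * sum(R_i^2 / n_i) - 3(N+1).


Step 1: Combine all N = 16 observations and assign midranks.
sorted (value, group, rank): (8,G2,1.5), (8,G3,1.5), (10,G3,3), (11,G3,4), (12,G4,5), (13,G2,6.5), (13,G4,6.5), (15,G1,8.5), (15,G2,8.5), (17,G3,10), (18,G1,11), (19,G2,12), (21,G2,13), (23,G1,14), (26,G4,15), (29,G4,16)
Step 2: Sum ranks within each group.
R_1 = 33.5 (n_1 = 3)
R_2 = 41.5 (n_2 = 5)
R_3 = 18.5 (n_3 = 4)
R_4 = 42.5 (n_4 = 4)
Step 3: H = 12/(N(N+1)) * sum(R_i^2/n_i) - 3(N+1)
     = 12/(16*17) * (33.5^2/3 + 41.5^2/5 + 18.5^2/4 + 42.5^2/4) - 3*17
     = 0.044118 * 1255.66 - 51
     = 4.396691.
Step 4: Ties present; correction factor C = 1 - 18/(16^3 - 16) = 0.995588. Corrected H = 4.396691 / 0.995588 = 4.416174.
Step 5: Under H0, H ~ chi^2(3); p-value = 0.219890.
Step 6: alpha = 0.05. fail to reject H0.

H = 4.4162, df = 3, p = 0.219890, fail to reject H0.
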